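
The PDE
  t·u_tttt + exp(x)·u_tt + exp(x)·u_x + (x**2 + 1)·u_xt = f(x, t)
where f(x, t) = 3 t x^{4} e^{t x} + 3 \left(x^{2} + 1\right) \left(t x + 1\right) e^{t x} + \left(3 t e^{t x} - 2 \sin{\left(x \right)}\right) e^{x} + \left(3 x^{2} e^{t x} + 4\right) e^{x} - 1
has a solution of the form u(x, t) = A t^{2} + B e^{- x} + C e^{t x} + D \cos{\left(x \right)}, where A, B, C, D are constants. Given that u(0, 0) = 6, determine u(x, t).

Answer: u(x, t) = 2 t^{2} + 3 e^{t x} + 2 \cos{\left(x \right)} + e^{- x}

Derivation:
Substitute the ansatz u = A t^{2} + B e^{- x} + C e^{t x} + D \cos{\left(x \right)} into the left-hand side.
Derivatives of the ansatz:
  u_tttt = C x^{4} e^{t x}
  u_tt = 2 A + C x^{2} e^{t x}
  u_x = - B e^{- x} + C t e^{t x} - D \sin{\left(x \right)}
  u_xt = C t x e^{t x} + C e^{t x}
Term by term:
  t·u_tttt = C t x^{4} e^{t x}
  exp(x)·u_tt = 2 A e^{x} + C x^{2} e^{x} e^{t x}
  exp(x)·u_x = - B + C t e^{x} e^{t x} - D e^{x} \sin{\left(x \right)}
  (x**2 + 1)·u_xt = C t x^{3} e^{t x} + C t x e^{t x} + C x^{2} e^{t x} + C e^{t x}
So the left-hand side equals
  2 A e^{x} - B + C t x^{4} e^{t x} + C t x^{3} e^{t x} + C t x e^{t x} + C t e^{x} e^{t x} + C x^{2} e^{x} e^{t x} + C x^{2} e^{t x} + C e^{t x} - D e^{x} \sin{\left(x \right)}
This must equal f(x, t) identically; expanded, f = 3 t x^{4} e^{t x} + 3 t x^{3} e^{t x} + 3 t x e^{t x} + 3 t e^{x} e^{t x} + 3 x^{2} e^{x} e^{t x} + 3 x^{2} e^{t x} - 2 e^{x} \sin{\left(x \right)} + 4 e^{x} + 3 e^{t x} - 1.
Matching coefficients of the independent functions:
  [constant term]:  - B = -1
  [x^{2} e^{t x}, t x e^{t x}, t x^{3} e^{t x}, t x^{4} e^{t x}, …]:  C = 3
  [e^{x} \sin{\left(x \right)}]:  - D = -2
  [e^{x}]:  2 A = 4
Solving: A = 2, B = 1, C = 3, D = 2.
Check against the point condition:
  u(0, 0) = 6  ⟹  B + C + D = 6  ✓
Hence u(x, t) = 2 t^{2} + 3 e^{t x} + 2 \cos{\left(x \right)} + e^{- x}.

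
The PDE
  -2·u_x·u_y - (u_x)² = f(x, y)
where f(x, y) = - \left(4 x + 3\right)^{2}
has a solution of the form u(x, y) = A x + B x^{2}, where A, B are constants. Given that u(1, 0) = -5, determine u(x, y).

Substitute the ansatz u = A x + B x^{2} into the left-hand side.
Derivatives of the ansatz:
  u_x = A + 2 B x
  u_y = 0
Term by term:
  -2·u_x·u_y = 0
  -(u_x)² = - A^{2} - 4 A B x - 4 B^{2} x^{2}
So the left-hand side equals
  - A^{2} - 4 A B x - 4 B^{2} x^{2}
This must equal f(x, y) identically; expanded, f = - 16 x^{2} - 24 x - 9.
Matching coefficients of the independent functions:
  [constant term]:  - A^{2} = -9
  [x]:  - 4 A B = -24
  [x^{2}]:  - 4 B^{2} = -16
These equations allow (A, B) = (-3, -2) or (3, 2).
Impose the point condition(s):
  u(1, 0) = -5  ⟹  A + B = -5
Only A = -3, B = -2 satisfies everything.
Hence u(x, y) = - 2 x^{2} - 3 x.

Answer: u(x, y) = - 2 x^{2} - 3 x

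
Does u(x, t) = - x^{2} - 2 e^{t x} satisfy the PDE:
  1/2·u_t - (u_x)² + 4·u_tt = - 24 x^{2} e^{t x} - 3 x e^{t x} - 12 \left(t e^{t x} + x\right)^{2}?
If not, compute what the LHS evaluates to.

Evaluate each term of the left-hand side for u = - x^{2} - 2 e^{t x}.
Derivatives:
  u_t = - 2 x e^{t x}
  u_x = - 2 t e^{t x} - 2 x
  u_tt = - 2 x^{2} e^{t x}
Terms:
  1/2·u_t = - x e^{t x}
  -(u_x)² = - 4 \left(t e^{t x} + x\right)^{2}
  4·u_tt = - 8 x^{2} e^{t x}
Sum: LHS = - 8 x^{2} e^{t x} - x e^{t x} - 4 \left(t e^{t x} + x\right)^{2}
Given right-hand side: - 24 x^{2} e^{t x} - 3 x e^{t x} - 12 \left(t e^{t x} + x\right)^{2}. Difference LHS − RHS = 16 x^{2} e^{t x} + 2 x e^{t x} + 8 \left(t e^{t x} + x\right)^{2} ≠ 0, so u is not a solution.

Answer: No, the LHS evaluates to - 8 x^{2} e^{t x} - x e^{t x} - 4 \left(t e^{t x} + x\right)^{2}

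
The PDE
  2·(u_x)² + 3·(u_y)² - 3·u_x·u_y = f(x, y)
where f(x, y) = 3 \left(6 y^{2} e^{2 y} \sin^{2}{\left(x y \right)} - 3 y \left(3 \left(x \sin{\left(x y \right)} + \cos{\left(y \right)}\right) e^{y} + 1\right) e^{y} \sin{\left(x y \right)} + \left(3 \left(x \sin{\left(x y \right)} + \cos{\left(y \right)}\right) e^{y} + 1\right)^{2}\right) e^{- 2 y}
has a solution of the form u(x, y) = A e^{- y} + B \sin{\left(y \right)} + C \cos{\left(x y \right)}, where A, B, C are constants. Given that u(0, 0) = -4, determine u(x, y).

Answer: u(x, y) = 3 \sin{\left(y \right)} - 3 \cos{\left(x y \right)} - e^{- y}

Derivation:
Substitute the ansatz u = A e^{- y} + B \sin{\left(y \right)} + C \cos{\left(x y \right)} into the left-hand side.
Derivatives of the ansatz:
  u_x = - C y \sin{\left(x y \right)}
  u_y = - A e^{- y} + B \cos{\left(y \right)} - C x \sin{\left(x y \right)}
Term by term:
  2·(u_x)² = 2 C^{2} y^{2} \sin^{2}{\left(x y \right)}
  3·(u_y)² = 3 A^{2} e^{- 2 y} - 6 A B e^{- y} \cos{\left(y \right)} + 6 A C x e^{- y} \sin{\left(x y \right)} + 3 B^{2} \cos^{2}{\left(y \right)} - 6 B C x \sin{\left(x y \right)} \cos{\left(y \right)} + 3 C^{2} x^{2} \sin^{2}{\left(x y \right)}
  -3·u_x·u_y = - 3 A C y e^{- y} \sin{\left(x y \right)} + 3 B C y \sin{\left(x y \right)} \cos{\left(y \right)} - 3 C^{2} x y \sin^{2}{\left(x y \right)}
So the left-hand side equals
  3 A^{2} e^{- 2 y} - 6 A B e^{- y} \cos{\left(y \right)} + 6 A C x e^{- y} \sin{\left(x y \right)} - 3 A C y e^{- y} \sin{\left(x y \right)} + 3 B^{2} \cos^{2}{\left(y \right)} - 6 B C x \sin{\left(x y \right)} \cos{\left(y \right)} + 3 B C y \sin{\left(x y \right)} \cos{\left(y \right)} + 3 C^{2} x^{2} \sin^{2}{\left(x y \right)} - 3 C^{2} x y \sin^{2}{\left(x y \right)} + 2 C^{2} y^{2} \sin^{2}{\left(x y \right)}
This must equal f(x, y) identically; expanded, f = 27 x^{2} \sin^{2}{\left(x y \right)} - 27 x y \sin^{2}{\left(x y \right)} + 54 x \sin{\left(x y \right)} \cos{\left(y \right)} + 18 x e^{- y} \sin{\left(x y \right)} + 18 y^{2} \sin^{2}{\left(x y \right)} - 27 y \sin{\left(x y \right)} \cos{\left(y \right)} - 9 y e^{- y} \sin{\left(x y \right)} + 27 \cos^{2}{\left(y \right)} + 18 e^{- y} \cos{\left(y \right)} + 3 e^{- 2 y}.
Matching coefficients of the independent functions:
  [x^{2} \sin^{2}{\left(x y \right)}]:  3 C^{2} = 27
  [y^{2} \sin^{2}{\left(x y \right)}]:  2 C^{2} = 18
  [e^{- y} \cos{\left(y \right)}]:  - 6 A B = 18
  [x y \sin^{2}{\left(x y \right)}]:  - 3 C^{2} = -27
  [x e^{- y} \sin{\left(x y \right)}]:  6 A C = 18
  [x \sin{\left(x y \right)} \cos{\left(y \right)}]:  - 6 B C = 54
  [y e^{- y} \sin{\left(x y \right)}]:  - 3 A C = -9
  [y \sin{\left(x y \right)} \cos{\left(y \right)}]:  3 B C = -27
  [e^{- 2 y}]:  3 A^{2} = 3
  [\cos^{2}{\left(y \right)}]:  3 B^{2} = 27
These equations allow (A, B, C) = (-1, 3, -3) or (1, -3, 3).
Impose the point condition(s):
  u(0, 0) = -4  ⟹  A + C = -4
Only A = -1, B = 3, C = -3 satisfies everything.
Hence u(x, y) = 3 \sin{\left(y \right)} - 3 \cos{\left(x y \right)} - e^{- y}.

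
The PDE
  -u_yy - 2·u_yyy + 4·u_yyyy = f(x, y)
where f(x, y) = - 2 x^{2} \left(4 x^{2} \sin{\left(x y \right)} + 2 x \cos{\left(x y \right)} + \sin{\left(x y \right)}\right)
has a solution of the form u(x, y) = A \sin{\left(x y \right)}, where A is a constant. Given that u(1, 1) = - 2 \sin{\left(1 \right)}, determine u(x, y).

Substitute the ansatz u = A \sin{\left(x y \right)} into the left-hand side.
Derivatives of the ansatz:
  u_yy = - A x^{2} \sin{\left(x y \right)}
  u_yyy = - A x^{3} \cos{\left(x y \right)}
  u_yyyy = A x^{4} \sin{\left(x y \right)}
Term by term:
  -u_yy = A x^{2} \sin{\left(x y \right)}
  -2·u_yyy = 2 A x^{3} \cos{\left(x y \right)}
  4·u_yyyy = 4 A x^{4} \sin{\left(x y \right)}
So the left-hand side equals
  4 A x^{4} \sin{\left(x y \right)} + 2 A x^{3} \cos{\left(x y \right)} + A x^{2} \sin{\left(x y \right)}
This must equal f(x, y) identically; expanded, f = - 8 x^{4} \sin{\left(x y \right)} - 4 x^{3} \cos{\left(x y \right)} - 2 x^{2} \sin{\left(x y \right)}.
Matching coefficients of the independent functions:
  [x^{2} \sin{\left(x y \right)}]:  A = -2
  [x^{3} \cos{\left(x y \right)}]:  2 A = -4
  [x^{4} \sin{\left(x y \right)}]:  4 A = -8
Solving: A = -2.
Check against the point condition:
  u(1, 1) = - 2 \sin{\left(1 \right)}  ⟹  A \sin{\left(1 \right)} = - 2 \sin{\left(1 \right)}  ✓
Hence u(x, y) = - 2 \sin{\left(x y \right)}.

Answer: u(x, y) = - 2 \sin{\left(x y \right)}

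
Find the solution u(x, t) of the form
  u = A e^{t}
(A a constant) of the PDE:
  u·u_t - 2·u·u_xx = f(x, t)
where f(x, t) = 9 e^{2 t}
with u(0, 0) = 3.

Substitute the ansatz u = A e^{t} into the left-hand side.
Derivatives of the ansatz:
  u_t = A e^{t}
  u_xx = 0
Term by term:
  u·u_t = A^{2} e^{2 t}
  -2·u·u_xx = 0
So the left-hand side equals
  A^{2} e^{2 t}
This must equal f(x, t) = 9 e^{2 t} identically.
Matching coefficients of the independent functions:
  [e^{2 t}]:  A^{2} = 9
These equations allow (A) = (-3) or (3).
Impose the point condition(s):
  u(0, 0) = 3  ⟹  A = 3
Only A = 3 satisfies everything.
Hence u(x, t) = 3 e^{t}.

Answer: u(x, t) = 3 e^{t}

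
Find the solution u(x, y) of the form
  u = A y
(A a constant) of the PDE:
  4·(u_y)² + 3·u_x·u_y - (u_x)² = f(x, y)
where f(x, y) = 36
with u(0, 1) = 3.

Substitute the ansatz u = A y into the left-hand side.
Derivatives of the ansatz:
  u_y = A
  u_x = 0
Term by term:
  4·(u_y)² = 4 A^{2}
  3·u_x·u_y = 0
  -(u_x)² = 0
So the left-hand side equals
  4 A^{2}
This must equal f(x, y) = 36 identically.
Matching coefficients of the independent functions:
  [constant term]:  4 A^{2} = 36
These equations allow (A) = (-3) or (3).
Impose the point condition(s):
  u(0, 1) = 3  ⟹  A = 3
Only A = 3 satisfies everything.
Hence u(x, y) = 3 y.

Answer: u(x, y) = 3 y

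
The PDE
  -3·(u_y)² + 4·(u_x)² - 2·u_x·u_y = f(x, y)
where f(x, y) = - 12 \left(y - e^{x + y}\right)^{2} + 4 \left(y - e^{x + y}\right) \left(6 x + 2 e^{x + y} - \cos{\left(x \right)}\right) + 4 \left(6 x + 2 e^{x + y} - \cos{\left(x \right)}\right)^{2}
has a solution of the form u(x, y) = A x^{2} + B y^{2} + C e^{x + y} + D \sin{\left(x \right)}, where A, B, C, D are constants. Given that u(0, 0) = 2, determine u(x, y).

Answer: u(x, y) = 3 x^{2} - y^{2} + 2 e^{x + y} - \sin{\left(x \right)}

Derivation:
Substitute the ansatz u = A x^{2} + B y^{2} + C e^{x + y} + D \sin{\left(x \right)} into the left-hand side.
Derivatives of the ansatz:
  u_y = 2 B y + C e^{x} e^{y}
  u_x = 2 A x + C e^{x} e^{y} + D \cos{\left(x \right)}
Term by term:
  -3·(u_y)² = - 12 B^{2} y^{2} - 12 B C y e^{x} e^{y} - 3 C^{2} e^{2 x} e^{2 y}
  4·(u_x)² = 16 A^{2} x^{2} + 16 A C x e^{x} e^{y} + 16 A D x \cos{\left(x \right)} + 4 C^{2} e^{2 x} e^{2 y} + 8 C D e^{x} e^{y} \cos{\left(x \right)} + 4 D^{2} \cos^{2}{\left(x \right)}
  -2·u_x·u_y = - 8 A B x y - 4 A C x e^{x} e^{y} - 4 B C y e^{x} e^{y} - 4 B D y \cos{\left(x \right)} - 2 C^{2} e^{2 x} e^{2 y} - 2 C D e^{x} e^{y} \cos{\left(x \right)}
So the left-hand side equals
  16 A^{2} x^{2} - 8 A B x y + 12 A C x e^{x} e^{y} + 16 A D x \cos{\left(x \right)} - 12 B^{2} y^{2} - 16 B C y e^{x} e^{y} - 4 B D y \cos{\left(x \right)} - C^{2} e^{2 x} e^{2 y} + 6 C D e^{x} e^{y} \cos{\left(x \right)} + 4 D^{2} \cos^{2}{\left(x \right)}
This must equal f(x, y) identically; expanded, f = 144 x^{2} + 24 x y + 72 x e^{x} e^{y} - 48 x \cos{\left(x \right)} - 12 y^{2} + 32 y e^{x} e^{y} - 4 y \cos{\left(x \right)} - 4 e^{2 x} e^{2 y} - 12 e^{x} e^{y} \cos{\left(x \right)} + 4 \cos^{2}{\left(x \right)}.
Matching coefficients of the independent functions:
  [x^{2}]:  16 A^{2} = 144
  [y^{2}]:  - 12 B^{2} = -12
  [x y]:  - 8 A B = 24
  [x \cos{\left(x \right)}]:  16 A D = -48
  [y \cos{\left(x \right)}]:  - 4 B D = -4
  [e^{2 x} e^{2 y}]:  - C^{2} = -4
  [x e^{x} e^{y}]:  12 A C = 72
  [y e^{x} e^{y}]:  - 16 B C = 32
  [e^{x} e^{y} \cos{\left(x \right)}]:  6 C D = -12
  [\cos^{2}{\left(x \right)}]:  4 D^{2} = 4
These equations allow (A, B, C, D) = (-3, 1, -2, 1) or (3, -1, 2, -1).
Impose the point condition(s):
  u(0, 0) = 2  ⟹  C = 2
Only A = 3, B = -1, C = 2, D = -1 satisfies everything.
Hence u(x, y) = 3 x^{2} - y^{2} + 2 e^{x + y} - \sin{\left(x \right)}.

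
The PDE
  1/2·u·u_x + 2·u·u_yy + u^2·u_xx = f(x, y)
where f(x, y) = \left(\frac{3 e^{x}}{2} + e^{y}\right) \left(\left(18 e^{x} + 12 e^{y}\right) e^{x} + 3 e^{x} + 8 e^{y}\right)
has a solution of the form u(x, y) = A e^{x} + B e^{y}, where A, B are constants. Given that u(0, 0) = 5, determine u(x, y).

Substitute the ansatz u = A e^{x} + B e^{y} into the left-hand side.
Derivatives of the ansatz:
  u_x = A e^{x}
  u_yy = B e^{y}
  u_xx = A e^{x}
Term by term:
  1/2·u·u_x = \frac{A^{2} e^{2 x}}{2} + \frac{A B e^{x} e^{y}}{2}
  2·u·u_yy = 2 A B e^{x} e^{y} + 2 B^{2} e^{2 y}
  u^2·u_xx = A^{3} e^{3 x} + 2 A^{2} B e^{2 x} e^{y} + A B^{2} e^{x} e^{2 y}
So the left-hand side equals
  A^{3} e^{3 x} + 2 A^{2} B e^{2 x} e^{y} + \frac{A^{2} e^{2 x}}{2} + A B^{2} e^{x} e^{2 y} + \frac{5 A B e^{x} e^{y}}{2} + 2 B^{2} e^{2 y}
This must equal f(x, y) identically; expanded, f = 27 e^{3 x} + 36 e^{2 x} e^{y} + \frac{9 e^{2 x}}{2} + 12 e^{x} e^{2 y} + 15 e^{x} e^{y} + 8 e^{2 y}.
Matching coefficients of the independent functions:
  [e^{x} e^{y}]:  \frac{5 A B}{2} = 15
  [e^{x} e^{2 y}]:  A B^{2} = 12
  [e^{2 x} e^{y}]:  2 A^{2} B = 36
  [e^{2 x}]:  \frac{A^{2}}{2} = \frac{9}{2}
  [e^{3 x}]:  A^{3} = 27
  [e^{2 y}]:  2 B^{2} = 8
Solving: A = 3, B = 2.
Check against the point condition:
  u(0, 0) = 5  ⟹  A + B = 5  ✓
Hence u(x, y) = 3 e^{x} + 2 e^{y}.

Answer: u(x, y) = 3 e^{x} + 2 e^{y}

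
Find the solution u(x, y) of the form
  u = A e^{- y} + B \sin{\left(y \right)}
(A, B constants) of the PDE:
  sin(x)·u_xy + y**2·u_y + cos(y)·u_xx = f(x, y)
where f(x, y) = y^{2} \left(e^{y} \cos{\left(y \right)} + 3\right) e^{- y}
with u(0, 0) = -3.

Substitute the ansatz u = A e^{- y} + B \sin{\left(y \right)} into the left-hand side.
Derivatives of the ansatz:
  u_xy = 0
  u_y = - A e^{- y} + B \cos{\left(y \right)}
  u_xx = 0
Term by term:
  sin(x)·u_xy = 0
  y**2·u_y = - A y^{2} e^{- y} + B y^{2} \cos{\left(y \right)}
  cos(y)·u_xx = 0
So the left-hand side equals
  - A y^{2} e^{- y} + B y^{2} \cos{\left(y \right)}
This must equal f(x, y) identically; expanded, f = y^{2} \cos{\left(y \right)} + 3 y^{2} e^{- y}.
Matching coefficients of the independent functions:
  [y^{2} e^{- y}]:  - A = 3
  [y^{2} \cos{\left(y \right)}]:  B = 1
Solving: A = -3, B = 1.
Check against the point condition:
  u(0, 0) = -3  ⟹  A = -3  ✓
Hence u(x, y) = \sin{\left(y \right)} - 3 e^{- y}.

Answer: u(x, y) = \sin{\left(y \right)} - 3 e^{- y}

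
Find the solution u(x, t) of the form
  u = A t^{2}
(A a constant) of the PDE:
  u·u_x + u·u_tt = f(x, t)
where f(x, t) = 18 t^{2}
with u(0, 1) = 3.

Substitute the ansatz u = A t^{2} into the left-hand side.
Derivatives of the ansatz:
  u_x = 0
  u_tt = 2 A
Term by term:
  u·u_x = 0
  u·u_tt = 2 A^{2} t^{2}
So the left-hand side equals
  2 A^{2} t^{2}
This must equal f(x, t) = 18 t^{2} identically.
Matching coefficients of the independent functions:
  [t^{2}]:  2 A^{2} = 18
These equations allow (A) = (-3) or (3).
Impose the point condition(s):
  u(0, 1) = 3  ⟹  A = 3
Only A = 3 satisfies everything.
Hence u(x, t) = 3 t^{2}.

Answer: u(x, t) = 3 t^{2}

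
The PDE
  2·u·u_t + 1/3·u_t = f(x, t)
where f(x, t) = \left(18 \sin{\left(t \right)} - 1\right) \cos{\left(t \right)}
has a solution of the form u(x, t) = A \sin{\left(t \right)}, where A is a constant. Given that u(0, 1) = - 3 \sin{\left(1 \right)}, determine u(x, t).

Substitute the ansatz u = A \sin{\left(t \right)} into the left-hand side.
Derivatives of the ansatz:
  u_t = A \cos{\left(t \right)}
Term by term:
  2·u·u_t = 2 A^{2} \sin{\left(t \right)} \cos{\left(t \right)}
  1/3·u_t = \frac{A \cos{\left(t \right)}}{3}
So the left-hand side equals
  2 A^{2} \sin{\left(t \right)} \cos{\left(t \right)} + \frac{A \cos{\left(t \right)}}{3}
This must equal f(x, t) identically; expanded, f = 18 \sin{\left(t \right)} \cos{\left(t \right)} - \cos{\left(t \right)}.
Matching coefficients of the independent functions:
  [\sin{\left(t \right)} \cos{\left(t \right)}]:  2 A^{2} = 18
  [\cos{\left(t \right)}]:  \frac{A}{3} = -1
Solving: A = -3.
Check against the point condition:
  u(0, 1) = - 3 \sin{\left(1 \right)}  ⟹  A \sin{\left(1 \right)} = - 3 \sin{\left(1 \right)}  ✓
Hence u(x, t) = - 3 \sin{\left(t \right)}.

Answer: u(x, t) = - 3 \sin{\left(t \right)}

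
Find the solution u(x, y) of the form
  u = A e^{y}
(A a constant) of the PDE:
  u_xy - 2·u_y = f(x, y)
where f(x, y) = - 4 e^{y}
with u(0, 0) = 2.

Answer: u(x, y) = 2 e^{y}

Derivation:
Substitute the ansatz u = A e^{y} into the left-hand side.
Derivatives of the ansatz:
  u_xy = 0
  u_y = A e^{y}
Term by term:
  u_xy = 0
  -2·u_y = - 2 A e^{y}
So the left-hand side equals
  - 2 A e^{y}
This must equal f(x, y) = - 4 e^{y} identically.
Matching coefficients of the independent functions:
  [e^{y}]:  - 2 A = -4
Solving: A = 2.
Check against the point condition:
  u(0, 0) = 2  ⟹  A = 2  ✓
Hence u(x, y) = 2 e^{y}.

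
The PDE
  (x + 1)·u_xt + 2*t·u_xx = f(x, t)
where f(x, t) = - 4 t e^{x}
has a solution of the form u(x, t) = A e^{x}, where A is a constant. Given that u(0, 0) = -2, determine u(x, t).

Substitute the ansatz u = A e^{x} into the left-hand side.
Derivatives of the ansatz:
  u_xt = 0
  u_xx = A e^{x}
Term by term:
  (x + 1)·u_xt = 0
  2*t·u_xx = 2 A t e^{x}
So the left-hand side equals
  2 A t e^{x}
This must equal f(x, t) = - 4 t e^{x} identically.
Matching coefficients of the independent functions:
  [t e^{x}]:  2 A = -4
Solving: A = -2.
Check against the point condition:
  u(0, 0) = -2  ⟹  A = -2  ✓
Hence u(x, t) = - 2 e^{x}.

Answer: u(x, t) = - 2 e^{x}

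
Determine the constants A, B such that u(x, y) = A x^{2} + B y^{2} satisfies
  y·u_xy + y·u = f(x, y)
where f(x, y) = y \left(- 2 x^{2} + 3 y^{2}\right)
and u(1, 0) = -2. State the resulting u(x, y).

Substitute the ansatz u = A x^{2} + B y^{2} into the left-hand side.
Derivatives of the ansatz:
  u_xy = 0
Term by term:
  y·u_xy = 0
  y·u = A x^{2} y + B y^{3}
So the left-hand side equals
  A x^{2} y + B y^{3}
This must equal f(x, y) identically; expanded, f = - 2 x^{2} y + 3 y^{3}.
Matching coefficients of the independent functions:
  [y^{3}]:  B = 3
  [x^{2} y]:  A = -2
Solving: A = -2, B = 3.
Check against the point condition:
  u(1, 0) = -2  ⟹  A = -2  ✓
Hence u(x, y) = - 2 x^{2} + 3 y^{2}.

Answer: u(x, y) = - 2 x^{2} + 3 y^{2}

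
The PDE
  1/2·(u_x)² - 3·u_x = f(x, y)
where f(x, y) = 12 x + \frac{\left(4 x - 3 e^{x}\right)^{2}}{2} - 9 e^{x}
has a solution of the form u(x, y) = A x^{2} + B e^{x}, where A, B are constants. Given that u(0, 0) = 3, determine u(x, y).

Answer: u(x, y) = - 2 x^{2} + 3 e^{x}

Derivation:
Substitute the ansatz u = A x^{2} + B e^{x} into the left-hand side.
Derivatives of the ansatz:
  u_x = 2 A x + B e^{x}
Term by term:
  1/2·(u_x)² = 2 A^{2} x^{2} + 2 A B x e^{x} + \frac{B^{2} e^{2 x}}{2}
  -3·u_x = - 6 A x - 3 B e^{x}
So the left-hand side equals
  2 A^{2} x^{2} + 2 A B x e^{x} - 6 A x + \frac{B^{2} e^{2 x}}{2} - 3 B e^{x}
This must equal f(x, y) identically; expanded, f = 8 x^{2} - 12 x e^{x} + 12 x + \frac{9 e^{2 x}}{2} - 9 e^{x}.
Matching coefficients of the independent functions:
  [x]:  - 6 A = 12
  [x^{2}]:  2 A^{2} = 8
  [x e^{x}]:  2 A B = -12
  [e^{x}]:  - 3 B = -9
  [e^{2 x}]:  \frac{B^{2}}{2} = \frac{9}{2}
Solving: A = -2, B = 3.
Check against the point condition:
  u(0, 0) = 3  ⟹  B = 3  ✓
Hence u(x, y) = - 2 x^{2} + 3 e^{x}.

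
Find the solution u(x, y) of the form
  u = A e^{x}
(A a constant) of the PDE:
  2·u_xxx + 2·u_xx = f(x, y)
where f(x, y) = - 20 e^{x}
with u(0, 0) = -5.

Substitute the ansatz u = A e^{x} into the left-hand side.
Derivatives of the ansatz:
  u_xxx = A e^{x}
  u_xx = A e^{x}
Term by term:
  2·u_xxx = 2 A e^{x}
  2·u_xx = 2 A e^{x}
So the left-hand side equals
  4 A e^{x}
This must equal f(x, y) = - 20 e^{x} identically.
Matching coefficients of the independent functions:
  [e^{x}]:  4 A = -20
Solving: A = -5.
Check against the point condition:
  u(0, 0) = -5  ⟹  A = -5  ✓
Hence u(x, y) = - 5 e^{x}.

Answer: u(x, y) = - 5 e^{x}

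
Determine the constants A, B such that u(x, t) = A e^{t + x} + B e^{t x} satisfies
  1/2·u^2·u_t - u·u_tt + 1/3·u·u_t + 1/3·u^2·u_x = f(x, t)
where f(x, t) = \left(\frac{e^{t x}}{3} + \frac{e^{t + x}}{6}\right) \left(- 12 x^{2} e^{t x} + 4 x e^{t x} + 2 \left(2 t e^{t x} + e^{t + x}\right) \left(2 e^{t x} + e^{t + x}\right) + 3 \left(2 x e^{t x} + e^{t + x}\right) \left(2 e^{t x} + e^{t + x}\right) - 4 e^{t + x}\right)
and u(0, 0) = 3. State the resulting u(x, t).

Substitute the ansatz u = A e^{t + x} + B e^{t x} into the left-hand side.
Derivatives of the ansatz:
  u_t = A e^{t} e^{x} + B x e^{t x}
  u_tt = A e^{t} e^{x} + B x^{2} e^{t x}
  u_x = A e^{t} e^{x} + B t e^{t x}
Term by term:
  1/2·u^2·u_t = \frac{A^{3} e^{3 t} e^{3 x}}{2} + \frac{A^{2} B x e^{2 t} e^{2 x} e^{t x}}{2} + A^{2} B e^{2 t} e^{2 x} e^{t x} + A B^{2} x e^{t} e^{x} e^{2 t x} + \frac{A B^{2} e^{t} e^{x} e^{2 t x}}{2} + \frac{B^{3} x e^{3 t x}}{2}
  -u·u_tt = - A^{2} e^{2 t} e^{2 x} - A B x^{2} e^{t} e^{x} e^{t x} - A B e^{t} e^{x} e^{t x} - B^{2} x^{2} e^{2 t x}
  1/3·u·u_t = \frac{A^{2} e^{2 t} e^{2 x}}{3} + \frac{A B x e^{t} e^{x} e^{t x}}{3} + \frac{A B e^{t} e^{x} e^{t x}}{3} + \frac{B^{2} x e^{2 t x}}{3}
  1/3·u^2·u_x = \frac{A^{3} e^{3 t} e^{3 x}}{3} + \frac{A^{2} B t e^{2 t} e^{2 x} e^{t x}}{3} + \frac{2 A^{2} B e^{2 t} e^{2 x} e^{t x}}{3} + \frac{2 A B^{2} t e^{t} e^{x} e^{2 t x}}{3} + \frac{A B^{2} e^{t} e^{x} e^{2 t x}}{3} + \frac{B^{3} t e^{3 t x}}{3}
So the left-hand side equals
  \frac{5 A^{3} e^{3 t} e^{3 x}}{6} + \frac{A^{2} B t e^{2 t} e^{2 x} e^{t x}}{3} + \frac{A^{2} B x e^{2 t} e^{2 x} e^{t x}}{2} + \frac{5 A^{2} B e^{2 t} e^{2 x} e^{t x}}{3} - \frac{2 A^{2} e^{2 t} e^{2 x}}{3} + \frac{2 A B^{2} t e^{t} e^{x} e^{2 t x}}{3} + A B^{2} x e^{t} e^{x} e^{2 t x} + \frac{5 A B^{2} e^{t} e^{x} e^{2 t x}}{6} - A B x^{2} e^{t} e^{x} e^{t x} + \frac{A B x e^{t} e^{x} e^{t x}}{3} - \frac{2 A B e^{t} e^{x} e^{t x}}{3} + \frac{B^{3} t e^{3 t x}}{3} + \frac{B^{3} x e^{3 t x}}{2} - B^{2} x^{2} e^{2 t x} + \frac{B^{2} x e^{2 t x}}{3}
This must equal f(x, t) identically; expanded, f = \frac{2 t e^{2 t} e^{2 x} e^{t x}}{3} + \frac{8 t e^{t} e^{x} e^{2 t x}}{3} + \frac{8 t e^{3 t x}}{3} - 2 x^{2} e^{t} e^{x} e^{t x} - 4 x^{2} e^{2 t x} + x e^{2 t} e^{2 x} e^{t x} + 4 x e^{t} e^{x} e^{2 t x} + \frac{2 x e^{t} e^{x} e^{t x}}{3} + 4 x e^{3 t x} + \frac{4 x e^{2 t x}}{3} + \frac{5 e^{3 t} e^{3 x}}{6} + \frac{10 e^{2 t} e^{2 x} e^{t x}}{3} - \frac{2 e^{2 t} e^{2 x}}{3} + \frac{10 e^{t} e^{x} e^{2 t x}}{3} - \frac{4 e^{t} e^{x} e^{t x}}{3}.
Matching coefficients of the independent functions:
(each divided by its leading coefficient; functions giving the same equation are listed together)
  [t e^{3 t x}, x e^{3 t x}]:  B^{3} - 8 = 0
  [x e^{2 t x}, x^{2} e^{2 t x}]:  B^{2} - 4 = 0
  [e^{2 t} e^{2 x}]:  A^{2} - 1 = 0
  [e^{3 t} e^{3 x}]:  A^{3} - 1 = 0
  [e^{t} e^{x} e^{t x}, x e^{t} e^{x} e^{t x}, x^{2} e^{t} e^{x} e^{t x}]:  A B - 2 = 0
  [e^{t} e^{x} e^{2 t x}, t e^{t} e^{x} e^{2 t x}, x e^{t} e^{x} e^{2 t x}]:  A B^{2} - 4 = 0
  [e^{2 t} e^{2 x} e^{t x}, t e^{2 t} e^{2 x} e^{t x}, x e^{2 t} e^{2 x} e^{t x}]:  A^{2} B - 2 = 0
Solving: A = 1, B = 2.
Check against the point condition:
  u(0, 0) = 3  ⟹  A + B = 3  ✓
Hence u(x, t) = 2 e^{t x} + e^{t + x}.

Answer: u(x, t) = 2 e^{t x} + e^{t + x}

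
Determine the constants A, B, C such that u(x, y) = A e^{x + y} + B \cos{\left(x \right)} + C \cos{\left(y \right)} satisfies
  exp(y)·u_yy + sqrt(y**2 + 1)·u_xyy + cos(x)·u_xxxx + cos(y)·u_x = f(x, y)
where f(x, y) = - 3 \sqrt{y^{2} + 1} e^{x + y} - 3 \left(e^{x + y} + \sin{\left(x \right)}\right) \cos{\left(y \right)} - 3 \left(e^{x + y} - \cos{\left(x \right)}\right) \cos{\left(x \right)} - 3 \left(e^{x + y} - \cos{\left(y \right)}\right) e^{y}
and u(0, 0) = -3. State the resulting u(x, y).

Substitute the ansatz u = A e^{x + y} + B \cos{\left(x \right)} + C \cos{\left(y \right)} into the left-hand side.
Derivatives of the ansatz:
  u_yy = A e^{x} e^{y} - C \cos{\left(y \right)}
  u_xyy = A e^{x} e^{y}
  u_xxxx = A e^{x} e^{y} + B \cos{\left(x \right)}
  u_x = A e^{x} e^{y} - B \sin{\left(x \right)}
Term by term:
  exp(y)·u_yy = A e^{x} e^{2 y} - C e^{y} \cos{\left(y \right)}
  sqrt(y**2 + 1)·u_xyy = A \sqrt{y^{2} + 1} e^{x} e^{y}
  cos(x)·u_xxxx = A e^{x} e^{y} \cos{\left(x \right)} + B \cos^{2}{\left(x \right)}
  cos(y)·u_x = A e^{x} e^{y} \cos{\left(y \right)} - B \sin{\left(x \right)} \cos{\left(y \right)}
So the left-hand side equals
  A \sqrt{y^{2} + 1} e^{x} e^{y} + A e^{x} e^{2 y} + A e^{x} e^{y} \cos{\left(x \right)} + A e^{x} e^{y} \cos{\left(y \right)} - B \sin{\left(x \right)} \cos{\left(y \right)} + B \cos^{2}{\left(x \right)} - C e^{y} \cos{\left(y \right)}
This must equal f(x, y) identically; expanded, f = - 3 \sqrt{y^{2} + 1} e^{x} e^{y} - 3 e^{x} e^{2 y} - 3 e^{x} e^{y} \cos{\left(x \right)} - 3 e^{x} e^{y} \cos{\left(y \right)} + 3 e^{y} \cos{\left(y \right)} - 3 \sin{\left(x \right)} \cos{\left(y \right)} + 3 \cos^{2}{\left(x \right)}.
Matching coefficients of the independent functions:
  [e^{x} e^{2 y}, \sqrt{y^{2} + 1} e^{x} e^{y}, e^{x} e^{y} \cos{\left(x \right)}, e^{x} e^{y} \cos{\left(y \right)}]:  A = -3
  [e^{y} \cos{\left(y \right)}]:  - C = 3
  [\sin{\left(x \right)} \cos{\left(y \right)}]:  - B = -3
  [\cos^{2}{\left(x \right)}]:  B = 3
Solving: A = -3, B = 3, C = -3.
Check against the point condition:
  u(0, 0) = -3  ⟹  A + B + C = -3  ✓
Hence u(x, y) = - 3 e^{x + y} + 3 \cos{\left(x \right)} - 3 \cos{\left(y \right)}.

Answer: u(x, y) = - 3 e^{x + y} + 3 \cos{\left(x \right)} - 3 \cos{\left(y \right)}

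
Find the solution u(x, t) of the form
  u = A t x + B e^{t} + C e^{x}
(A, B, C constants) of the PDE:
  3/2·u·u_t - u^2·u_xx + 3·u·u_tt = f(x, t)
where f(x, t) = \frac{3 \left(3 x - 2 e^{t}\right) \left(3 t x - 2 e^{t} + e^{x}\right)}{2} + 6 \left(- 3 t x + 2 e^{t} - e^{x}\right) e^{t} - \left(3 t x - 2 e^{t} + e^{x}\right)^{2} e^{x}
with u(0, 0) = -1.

Substitute the ansatz u = A t x + B e^{t} + C e^{x} into the left-hand side.
Derivatives of the ansatz:
  u_t = A x + B e^{t}
  u_xx = C e^{x}
  u_tt = B e^{t}
Term by term:
  3/2·u·u_t = \frac{3 A^{2} t x^{2}}{2} + \frac{3 A B t x e^{t}}{2} + \frac{3 A B x e^{t}}{2} + \frac{3 A C x e^{x}}{2} + \frac{3 B^{2} e^{2 t}}{2} + \frac{3 B C e^{t} e^{x}}{2}
  -u^2·u_xx = - A^{2} C t^{2} x^{2} e^{x} - 2 A B C t x e^{t} e^{x} - 2 A C^{2} t x e^{2 x} - B^{2} C e^{2 t} e^{x} - 2 B C^{2} e^{t} e^{2 x} - C^{3} e^{3 x}
  3·u·u_tt = 3 A B t x e^{t} + 3 B^{2} e^{2 t} + 3 B C e^{t} e^{x}
So the left-hand side equals
  - A^{2} C t^{2} x^{2} e^{x} + \frac{3 A^{2} t x^{2}}{2} - 2 A B C t x e^{t} e^{x} + \frac{9 A B t x e^{t}}{2} + \frac{3 A B x e^{t}}{2} - 2 A C^{2} t x e^{2 x} + \frac{3 A C x e^{x}}{2} - B^{2} C e^{2 t} e^{x} + \frac{9 B^{2} e^{2 t}}{2} - 2 B C^{2} e^{t} e^{2 x} + \frac{9 B C e^{t} e^{x}}{2} - C^{3} e^{3 x}
This must equal f(x, t) identically; expanded, f = - 9 t^{2} x^{2} e^{x} + \frac{27 t x^{2}}{2} + 12 t x e^{t} e^{x} - 27 t x e^{t} - 6 t x e^{2 x} - 9 x e^{t} + \frac{9 x e^{x}}{2} - 4 e^{2 t} e^{x} + 18 e^{2 t} + 4 e^{t} e^{2 x} - 9 e^{t} e^{x} - e^{3 x}.
Matching coefficients of the independent functions:
  [t x^{2}]:  \frac{3 A^{2}}{2} = \frac{27}{2}
  [x e^{t}]:  \frac{3 A B}{2} = -9
  [x e^{x}]:  \frac{3 A C}{2} = \frac{9}{2}
  [e^{t} e^{x}]:  \frac{9 B C}{2} = -9
  [e^{t} e^{2 x}]:  - 2 B C^{2} = 4
  [e^{2 t} e^{x}]:  - B^{2} C = -4
  [t x e^{t}]:  \frac{9 A B}{2} = -27
  [t x e^{2 x}]:  - 2 A C^{2} = -6
  [t^{2} x^{2} e^{x}]:  - A^{2} C = -9
  [t x e^{t} e^{x}]:  - 2 A B C = 12
  [e^{2 t}]:  \frac{9 B^{2}}{2} = 18
  [e^{3 x}]:  - C^{3} = -1
Solving: A = 3, B = -2, C = 1.
Check against the point condition:
  u(0, 0) = -1  ⟹  B + C = -1  ✓
Hence u(x, t) = 3 t x - 2 e^{t} + e^{x}.

Answer: u(x, t) = 3 t x - 2 e^{t} + e^{x}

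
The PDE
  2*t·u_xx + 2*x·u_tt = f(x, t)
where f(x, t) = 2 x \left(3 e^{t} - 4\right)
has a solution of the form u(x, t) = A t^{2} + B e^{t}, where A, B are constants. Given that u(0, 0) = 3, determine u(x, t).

Substitute the ansatz u = A t^{2} + B e^{t} into the left-hand side.
Derivatives of the ansatz:
  u_xx = 0
  u_tt = 2 A + B e^{t}
Term by term:
  2*t·u_xx = 0
  2*x·u_tt = 4 A x + 2 B x e^{t}
So the left-hand side equals
  4 A x + 2 B x e^{t}
This must equal f(x, t) identically; expanded, f = 6 x e^{t} - 8 x.
Matching coefficients of the independent functions:
  [x]:  4 A = -8
  [x e^{t}]:  2 B = 6
Solving: A = -2, B = 3.
Check against the point condition:
  u(0, 0) = 3  ⟹  B = 3  ✓
Hence u(x, t) = - 2 t^{2} + 3 e^{t}.

Answer: u(x, t) = - 2 t^{2} + 3 e^{t}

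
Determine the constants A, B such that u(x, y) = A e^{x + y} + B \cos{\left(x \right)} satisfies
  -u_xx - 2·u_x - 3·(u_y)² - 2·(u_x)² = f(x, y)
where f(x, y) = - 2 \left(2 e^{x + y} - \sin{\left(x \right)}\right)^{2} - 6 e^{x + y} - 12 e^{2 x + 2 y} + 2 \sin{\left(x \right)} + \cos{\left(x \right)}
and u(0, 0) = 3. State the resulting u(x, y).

Substitute the ansatz u = A e^{x + y} + B \cos{\left(x \right)} into the left-hand side.
Derivatives of the ansatz:
  u_xx = A e^{x} e^{y} - B \cos{\left(x \right)}
  u_x = A e^{x} e^{y} - B \sin{\left(x \right)}
  u_y = A e^{x} e^{y}
Term by term:
  -u_xx = - A e^{x} e^{y} + B \cos{\left(x \right)}
  -2·u_x = - 2 A e^{x} e^{y} + 2 B \sin{\left(x \right)}
  -3·(u_y)² = - 3 A^{2} e^{2 x} e^{2 y}
  -2·(u_x)² = - 2 A^{2} e^{2 x} e^{2 y} + 4 A B e^{x} e^{y} \sin{\left(x \right)} - 2 B^{2} \sin^{2}{\left(x \right)}
So the left-hand side equals
  - 5 A^{2} e^{2 x} e^{2 y} + 4 A B e^{x} e^{y} \sin{\left(x \right)} - 3 A e^{x} e^{y} - 2 B^{2} \sin^{2}{\left(x \right)} + 2 B \sin{\left(x \right)} + B \cos{\left(x \right)}
This must equal f(x, y) identically; expanded, f = - 20 e^{2 x} e^{2 y} + 8 e^{x} e^{y} \sin{\left(x \right)} - 6 e^{x} e^{y} - 2 \sin^{2}{\left(x \right)} + 2 \sin{\left(x \right)} + \cos{\left(x \right)}.
Matching coefficients of the independent functions:
  [e^{x} e^{y}]:  - 3 A = -6
  [e^{2 x} e^{2 y}]:  - 5 A^{2} = -20
  [e^{x} e^{y} \sin{\left(x \right)}]:  4 A B = 8
  [\sin{\left(x \right)}]:  2 B = 2
  [\sin^{2}{\left(x \right)}]:  - 2 B^{2} = -2
  [\cos{\left(x \right)}]:  B = 1
Solving: A = 2, B = 1.
Check against the point condition:
  u(0, 0) = 3  ⟹  A + B = 3  ✓
Hence u(x, y) = 2 e^{x + y} + \cos{\left(x \right)}.

Answer: u(x, y) = 2 e^{x + y} + \cos{\left(x \right)}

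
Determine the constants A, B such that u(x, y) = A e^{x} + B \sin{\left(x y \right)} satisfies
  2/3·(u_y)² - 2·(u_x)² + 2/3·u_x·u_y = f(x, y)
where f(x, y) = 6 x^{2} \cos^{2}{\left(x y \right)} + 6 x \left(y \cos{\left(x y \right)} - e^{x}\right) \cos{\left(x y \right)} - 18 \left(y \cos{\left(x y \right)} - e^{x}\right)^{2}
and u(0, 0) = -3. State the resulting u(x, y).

Substitute the ansatz u = A e^{x} + B \sin{\left(x y \right)} into the left-hand side.
Derivatives of the ansatz:
  u_y = B x \cos{\left(x y \right)}
  u_x = A e^{x} + B y \cos{\left(x y \right)}
Term by term:
  2/3·(u_y)² = \frac{2 B^{2} x^{2} \cos^{2}{\left(x y \right)}}{3}
  -2·(u_x)² = - 2 A^{2} e^{2 x} - 4 A B y e^{x} \cos{\left(x y \right)} - 2 B^{2} y^{2} \cos^{2}{\left(x y \right)}
  2/3·u_x·u_y = \frac{2 A B x e^{x} \cos{\left(x y \right)}}{3} + \frac{2 B^{2} x y \cos^{2}{\left(x y \right)}}{3}
So the left-hand side equals
  - 2 A^{2} e^{2 x} + \frac{2 A B x e^{x} \cos{\left(x y \right)}}{3} - 4 A B y e^{x} \cos{\left(x y \right)} + \frac{2 B^{2} x^{2} \cos^{2}{\left(x y \right)}}{3} + \frac{2 B^{2} x y \cos^{2}{\left(x y \right)}}{3} - 2 B^{2} y^{2} \cos^{2}{\left(x y \right)}
This must equal f(x, y) identically; expanded, f = 6 x^{2} \cos^{2}{\left(x y \right)} + 6 x y \cos^{2}{\left(x y \right)} - 6 x e^{x} \cos{\left(x y \right)} - 18 y^{2} \cos^{2}{\left(x y \right)} + 36 y e^{x} \cos{\left(x y \right)} - 18 e^{2 x}.
Matching coefficients of the independent functions:
  [x^{2} \cos^{2}{\left(x y \right)}, x y \cos^{2}{\left(x y \right)}]:  \frac{2 B^{2}}{3} = 6
  [y^{2} \cos^{2}{\left(x y \right)}]:  - 2 B^{2} = -18
  [x e^{x} \cos{\left(x y \right)}]:  \frac{2 A B}{3} = -6
  [y e^{x} \cos{\left(x y \right)}]:  - 4 A B = 36
  [e^{2 x}]:  - 2 A^{2} = -18
These equations allow (A, B) = (-3, 3) or (3, -3).
Impose the point condition(s):
  u(0, 0) = -3  ⟹  A = -3
Only A = -3, B = 3 satisfies everything.
Hence u(x, y) = - 3 e^{x} + 3 \sin{\left(x y \right)}.

Answer: u(x, y) = - 3 e^{x} + 3 \sin{\left(x y \right)}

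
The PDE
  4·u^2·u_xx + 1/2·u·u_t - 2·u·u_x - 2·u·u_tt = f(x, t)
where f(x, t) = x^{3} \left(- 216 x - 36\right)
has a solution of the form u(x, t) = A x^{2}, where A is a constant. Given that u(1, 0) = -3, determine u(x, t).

Substitute the ansatz u = A x^{2} into the left-hand side.
Derivatives of the ansatz:
  u_xx = 2 A
  u_t = 0
  u_x = 2 A x
  u_tt = 0
Term by term:
  4·u^2·u_xx = 8 A^{3} x^{4}
  1/2·u·u_t = 0
  -2·u·u_x = - 4 A^{2} x^{3}
  -2·u·u_tt = 0
So the left-hand side equals
  8 A^{3} x^{4} - 4 A^{2} x^{3}
This must equal f(x, t) identically; expanded, f = - 216 x^{4} - 36 x^{3}.
Matching coefficients of the independent functions:
  [x^{3}]:  - 4 A^{2} = -36
  [x^{4}]:  8 A^{3} = -216
Solving: A = -3.
Check against the point condition:
  u(1, 0) = -3  ⟹  A = -3  ✓
Hence u(x, t) = - 3 x^{2}.

Answer: u(x, t) = - 3 x^{2}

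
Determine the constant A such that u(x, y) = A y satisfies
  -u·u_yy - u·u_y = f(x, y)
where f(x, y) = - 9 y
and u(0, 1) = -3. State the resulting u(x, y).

Substitute the ansatz u = A y into the left-hand side.
Derivatives of the ansatz:
  u_yy = 0
  u_y = A
Term by term:
  -u·u_yy = 0
  -u·u_y = - A^{2} y
So the left-hand side equals
  - A^{2} y
This must equal f(x, y) = - 9 y identically.
Matching coefficients of the independent functions:
  [y]:  - A^{2} = -9
These equations allow (A) = (-3) or (3).
Impose the point condition(s):
  u(0, 1) = -3  ⟹  A = -3
Only A = -3 satisfies everything.
Hence u(x, y) = - 3 y.

Answer: u(x, y) = - 3 y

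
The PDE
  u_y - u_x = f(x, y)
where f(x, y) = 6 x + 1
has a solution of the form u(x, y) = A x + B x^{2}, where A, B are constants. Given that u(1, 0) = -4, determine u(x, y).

Answer: u(x, y) = - 3 x^{2} - x

Derivation:
Substitute the ansatz u = A x + B x^{2} into the left-hand side.
Derivatives of the ansatz:
  u_y = 0
  u_x = A + 2 B x
Term by term:
  u_y = 0
  -u_x = - A - 2 B x
So the left-hand side equals
  - A - 2 B x
This must equal f(x, y) = 6 x + 1 identically.
Matching coefficients of the independent functions:
  [constant term]:  - A = 1
  [x]:  - 2 B = 6
Solving: A = -1, B = -3.
Check against the point condition:
  u(1, 0) = -4  ⟹  A + B = -4  ✓
Hence u(x, y) = - 3 x^{2} - x.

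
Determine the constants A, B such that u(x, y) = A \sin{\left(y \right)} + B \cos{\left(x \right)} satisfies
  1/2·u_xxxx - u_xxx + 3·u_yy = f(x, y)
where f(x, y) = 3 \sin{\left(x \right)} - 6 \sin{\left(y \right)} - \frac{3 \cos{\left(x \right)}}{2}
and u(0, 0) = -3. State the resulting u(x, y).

Answer: u(x, y) = 2 \sin{\left(y \right)} - 3 \cos{\left(x \right)}

Derivation:
Substitute the ansatz u = A \sin{\left(y \right)} + B \cos{\left(x \right)} into the left-hand side.
Derivatives of the ansatz:
  u_xxxx = B \cos{\left(x \right)}
  u_xxx = B \sin{\left(x \right)}
  u_yy = - A \sin{\left(y \right)}
Term by term:
  1/2·u_xxxx = \frac{B \cos{\left(x \right)}}{2}
  -u_xxx = - B \sin{\left(x \right)}
  3·u_yy = - 3 A \sin{\left(y \right)}
So the left-hand side equals
  - 3 A \sin{\left(y \right)} - B \sin{\left(x \right)} + \frac{B \cos{\left(x \right)}}{2}
This must equal f(x, y) = 3 \sin{\left(x \right)} - 6 \sin{\left(y \right)} - \frac{3 \cos{\left(x \right)}}{2} identically.
Matching coefficients of the independent functions:
  [\sin{\left(x \right)}]:  - B = 3
  [\sin{\left(y \right)}]:  - 3 A = -6
  [\cos{\left(x \right)}]:  \frac{B}{2} = - \frac{3}{2}
Solving: A = 2, B = -3.
Check against the point condition:
  u(0, 0) = -3  ⟹  B = -3  ✓
Hence u(x, y) = 2 \sin{\left(y \right)} - 3 \cos{\left(x \right)}.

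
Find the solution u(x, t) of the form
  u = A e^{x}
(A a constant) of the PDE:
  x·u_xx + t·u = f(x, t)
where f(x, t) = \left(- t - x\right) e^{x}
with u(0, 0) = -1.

Substitute the ansatz u = A e^{x} into the left-hand side.
Derivatives of the ansatz:
  u_xx = A e^{x}
Term by term:
  x·u_xx = A x e^{x}
  t·u = A t e^{x}
So the left-hand side equals
  A t e^{x} + A x e^{x}
This must equal f(x, t) identically; expanded, f = - t e^{x} - x e^{x}.
Matching coefficients of the independent functions:
  [t e^{x}, x e^{x}]:  A = -1
Solving: A = -1.
Check against the point condition:
  u(0, 0) = -1  ⟹  A = -1  ✓
Hence u(x, t) = - e^{x}.

Answer: u(x, t) = - e^{x}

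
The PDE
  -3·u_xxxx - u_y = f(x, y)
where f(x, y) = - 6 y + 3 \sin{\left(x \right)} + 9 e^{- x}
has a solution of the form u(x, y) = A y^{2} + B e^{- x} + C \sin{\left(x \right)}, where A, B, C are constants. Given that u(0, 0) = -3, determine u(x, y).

Substitute the ansatz u = A y^{2} + B e^{- x} + C \sin{\left(x \right)} into the left-hand side.
Derivatives of the ansatz:
  u_xxxx = B e^{- x} + C \sin{\left(x \right)}
  u_y = 2 A y
Term by term:
  -3·u_xxxx = - 3 B e^{- x} - 3 C \sin{\left(x \right)}
  -u_y = - 2 A y
So the left-hand side equals
  - 2 A y - 3 B e^{- x} - 3 C \sin{\left(x \right)}
This must equal f(x, y) = - 6 y + 3 \sin{\left(x \right)} + 9 e^{- x} identically.
Matching coefficients of the independent functions:
  [y]:  - 2 A = -6
  [e^{- x}]:  - 3 B = 9
  [\sin{\left(x \right)}]:  - 3 C = 3
Solving: A = 3, B = -3, C = -1.
Check against the point condition:
  u(0, 0) = -3  ⟹  B = -3  ✓
Hence u(x, y) = 3 y^{2} - \sin{\left(x \right)} - 3 e^{- x}.

Answer: u(x, y) = 3 y^{2} - \sin{\left(x \right)} - 3 e^{- x}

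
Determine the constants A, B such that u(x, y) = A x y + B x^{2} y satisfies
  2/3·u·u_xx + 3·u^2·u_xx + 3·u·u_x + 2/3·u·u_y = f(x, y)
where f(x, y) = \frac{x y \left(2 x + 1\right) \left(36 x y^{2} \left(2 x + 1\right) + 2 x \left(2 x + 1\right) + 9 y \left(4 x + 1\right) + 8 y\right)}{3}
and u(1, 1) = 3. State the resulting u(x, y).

Answer: u(x, y) = 2 x^{2} y + x y

Derivation:
Substitute the ansatz u = A x y + B x^{2} y into the left-hand side.
Derivatives of the ansatz:
  u_xx = 2 B y
  u_x = A y + 2 B x y
  u_y = A x + B x^{2}
Term by term:
  2/3·u·u_xx = \frac{4 A B x y^{2}}{3} + \frac{4 B^{2} x^{2} y^{2}}{3}
  3·u^2·u_xx = 6 A^{2} B x^{2} y^{3} + 12 A B^{2} x^{3} y^{3} + 6 B^{3} x^{4} y^{3}
  3·u·u_x = 3 A^{2} x y^{2} + 9 A B x^{2} y^{2} + 6 B^{2} x^{3} y^{2}
  2/3·u·u_y = \frac{2 A^{2} x^{2} y}{3} + \frac{4 A B x^{3} y}{3} + \frac{2 B^{2} x^{4} y}{3}
So the left-hand side equals
  6 A^{2} B x^{2} y^{3} + \frac{2 A^{2} x^{2} y}{3} + 3 A^{2} x y^{2} + 12 A B^{2} x^{3} y^{3} + \frac{4 A B x^{3} y}{3} + 9 A B x^{2} y^{2} + \frac{4 A B x y^{2}}{3} + 6 B^{3} x^{4} y^{3} + \frac{2 B^{2} x^{4} y}{3} + 6 B^{2} x^{3} y^{2} + \frac{4 B^{2} x^{2} y^{2}}{3}
This must equal f(x, y) identically; expanded, f = 48 x^{4} y^{3} + \frac{8 x^{4} y}{3} + 48 x^{3} y^{3} + 24 x^{3} y^{2} + \frac{8 x^{3} y}{3} + 12 x^{2} y^{3} + \frac{70 x^{2} y^{2}}{3} + \frac{2 x^{2} y}{3} + \frac{17 x y^{2}}{3}.
Matching coefficients of the independent functions:
  [x y^{2}]:  3 A^{2} + \frac{4 A B}{3} = \frac{17}{3}
  [x^{2} y]:  \frac{2 A^{2}}{3} = \frac{2}{3}
  [x^{2} y^{2}]:  9 A B + \frac{4 B^{2}}{3} = \frac{70}{3}
  [x^{2} y^{3}]:  6 A^{2} B = 12
  [x^{3} y]:  \frac{4 A B}{3} = \frac{8}{3}
  [x^{3} y^{2}]:  6 B^{2} = 24
  [x^{3} y^{3}]:  12 A B^{2} = 48
  [x^{4} y]:  \frac{2 B^{2}}{3} = \frac{8}{3}
  [x^{4} y^{3}]:  6 B^{3} = 48
Solving: A = 1, B = 2.
Check against the point condition:
  u(1, 1) = 3  ⟹  A + B = 3  ✓
Hence u(x, y) = 2 x^{2} y + x y.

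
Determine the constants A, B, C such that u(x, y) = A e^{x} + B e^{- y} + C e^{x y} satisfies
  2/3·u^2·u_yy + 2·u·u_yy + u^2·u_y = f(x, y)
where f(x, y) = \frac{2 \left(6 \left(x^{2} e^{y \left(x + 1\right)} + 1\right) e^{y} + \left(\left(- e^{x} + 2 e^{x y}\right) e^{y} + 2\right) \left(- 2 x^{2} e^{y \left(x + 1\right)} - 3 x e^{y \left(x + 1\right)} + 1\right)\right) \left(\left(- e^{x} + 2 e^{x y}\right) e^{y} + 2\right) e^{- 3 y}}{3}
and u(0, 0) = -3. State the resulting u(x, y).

Substitute the ansatz u = A e^{x} + B e^{- y} + C e^{x y} into the left-hand side.
Derivatives of the ansatz:
  u_yy = B e^{- y} + C x^{2} e^{x y}
  u_y = - B e^{- y} + C x e^{x y}
Term by term:
  2/3·u^2·u_yy = \frac{2 A^{2} B e^{2 x} e^{- y}}{3} + \frac{2 A^{2} C x^{2} e^{2 x} e^{x y}}{3} + \frac{4 A B^{2} e^{x} e^{- 2 y}}{3} + \frac{4 A B C x^{2} e^{x} e^{- y} e^{x y}}{3} + \frac{4 A B C e^{x} e^{- y} e^{x y}}{3} + \frac{4 A C^{2} x^{2} e^{x} e^{2 x y}}{3} + \frac{2 B^{3} e^{- 3 y}}{3} + \frac{2 B^{2} C x^{2} e^{- 2 y} e^{x y}}{3} + \frac{4 B^{2} C e^{- 2 y} e^{x y}}{3} + \frac{4 B C^{2} x^{2} e^{- y} e^{2 x y}}{3} + \frac{2 B C^{2} e^{- y} e^{2 x y}}{3} + \frac{2 C^{3} x^{2} e^{3 x y}}{3}
  2·u·u_yy = 2 A B e^{x} e^{- y} + 2 A C x^{2} e^{x} e^{x y} + 2 B^{2} e^{- 2 y} + 2 B C x^{2} e^{- y} e^{x y} + 2 B C e^{- y} e^{x y} + 2 C^{2} x^{2} e^{2 x y}
  u^2·u_y = - A^{2} B e^{2 x} e^{- y} + A^{2} C x e^{2 x} e^{x y} - 2 A B^{2} e^{x} e^{- 2 y} + 2 A B C x e^{x} e^{- y} e^{x y} - 2 A B C e^{x} e^{- y} e^{x y} + 2 A C^{2} x e^{x} e^{2 x y} - B^{3} e^{- 3 y} + B^{2} C x e^{- 2 y} e^{x y} - 2 B^{2} C e^{- 2 y} e^{x y} + 2 B C^{2} x e^{- y} e^{2 x y} - B C^{2} e^{- y} e^{2 x y} + C^{3} x e^{3 x y}
So the left-hand side equals
  - \frac{A^{2} B e^{2 x} e^{- y}}{3} + \frac{2 A^{2} C x^{2} e^{2 x} e^{x y}}{3} + A^{2} C x e^{2 x} e^{x y} - \frac{2 A B^{2} e^{x} e^{- 2 y}}{3} + \frac{4 A B C x^{2} e^{x} e^{- y} e^{x y}}{3} + 2 A B C x e^{x} e^{- y} e^{x y} - \frac{2 A B C e^{x} e^{- y} e^{x y}}{3} + 2 A B e^{x} e^{- y} + \frac{4 A C^{2} x^{2} e^{x} e^{2 x y}}{3} + 2 A C^{2} x e^{x} e^{2 x y} + 2 A C x^{2} e^{x} e^{x y} - \frac{B^{3} e^{- 3 y}}{3} + \frac{2 B^{2} C x^{2} e^{- 2 y} e^{x y}}{3} + B^{2} C x e^{- 2 y} e^{x y} - \frac{2 B^{2} C e^{- 2 y} e^{x y}}{3} + 2 B^{2} e^{- 2 y} + \frac{4 B C^{2} x^{2} e^{- y} e^{2 x y}}{3} + 2 B C^{2} x e^{- y} e^{2 x y} - \frac{B C^{2} e^{- y} e^{2 x y}}{3} + 2 B C x^{2} e^{- y} e^{x y} + 2 B C e^{- y} e^{x y} + \frac{2 C^{3} x^{2} e^{3 x y}}{3} + C^{3} x e^{3 x y} + 2 C^{2} x^{2} e^{2 x y}
This must equal f(x, y) identically; expanded, f = - \frac{4 x^{2} e^{2 x} e^{x y}}{3} + \frac{16 x^{2} e^{x} e^{2 x y}}{3} - 4 x^{2} e^{x} e^{x y} + \frac{16 x^{2} e^{x} e^{- y} e^{x y}}{3} - \frac{16 x^{2} e^{3 x y}}{3} + 8 x^{2} e^{2 x y} - \frac{32 x^{2} e^{- y} e^{2 x y}}{3} + 8 x^{2} e^{- y} e^{x y} - \frac{16 x^{2} e^{- 2 y} e^{x y}}{3} - 2 x e^{2 x} e^{x y} + 8 x e^{x} e^{2 x y} + 8 x e^{x} e^{- y} e^{x y} - 8 x e^{3 x y} - 16 x e^{- y} e^{2 x y} - 8 x e^{- 2 y} e^{x y} + \frac{2 e^{2 x} e^{- y}}{3} - \frac{8 e^{x} e^{- y} e^{x y}}{3} - 4 e^{x} e^{- y} - \frac{8 e^{x} e^{- 2 y}}{3} + \frac{8 e^{- y} e^{2 x y}}{3} + 8 e^{- y} e^{x y} + \frac{16 e^{- 2 y} e^{x y}}{3} + 8 e^{- 2 y} + \frac{8 e^{- 3 y}}{3}.
Matching coefficients of the independent functions:
(each divided by its leading coefficient; functions giving the same equation are listed together)
  [x e^{3 x y}, x^{2} e^{3 x y}]:  C^{3} + 8 = 0
  [x^{2} e^{2 x y}]:  C^{2} - 4 = 0
  [e^{x} e^{- 2 y}]:  A B^{2} - 4 = 0
  [e^{x} e^{- y}]:  A B + 2 = 0
  [e^{2 x} e^{- y}]:  A^{2} B + 2 = 0
  [e^{- 2 y} e^{x y}, x e^{- 2 y} e^{x y}, x^{2} e^{- 2 y} e^{x y}]:  B^{2} C + 8 = 0
  [e^{- y} e^{x y}, x^{2} e^{- y} e^{x y}]:  B C - 4 = 0
  [e^{- y} e^{2 x y}, x e^{- y} e^{2 x y}, x^{2} e^{- y} e^{2 x y}]:  B C^{2} + 8 = 0
  [x e^{x} e^{2 x y}, x^{2} e^{x} e^{2 x y}]:  A C^{2} - 4 = 0
  [x e^{2 x} e^{x y}, x^{2} e^{2 x} e^{x y}]:  A^{2} C + 2 = 0
  [x^{2} e^{x} e^{x y}]:  A C + 2 = 0
  [e^{x} e^{- y} e^{x y}, x e^{x} e^{- y} e^{x y}, x^{2} e^{x} e^{- y} e^{x y}]:  A B C - 4 = 0
  [e^{- 3 y}]:  B^{3} + 8 = 0
  [e^{- 2 y}]:  B^{2} - 4 = 0
Solving: A = 1, B = -2, C = -2.
Check against the point condition:
  u(0, 0) = -3  ⟹  A + B + C = -3  ✓
Hence u(x, y) = e^{x} - 2 e^{x y} - 2 e^{- y}.

Answer: u(x, y) = e^{x} - 2 e^{x y} - 2 e^{- y}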